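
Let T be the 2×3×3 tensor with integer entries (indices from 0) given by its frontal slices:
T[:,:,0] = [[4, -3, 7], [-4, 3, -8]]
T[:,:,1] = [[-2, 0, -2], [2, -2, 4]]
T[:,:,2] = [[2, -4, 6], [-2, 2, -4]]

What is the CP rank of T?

Lower bound: the mode-3 unfolding of T (rows indexed by k, columns by (i,j) = (0,0), (0,1), (0,2), (1,0), (1,1), (1,2)) is [[4, -3, 7, -4, 3, -8], [-2, 0, -2, 2, -2, 4], [2, -4, 6, -2, 2, -4]].
There the 3×3 minor on rows k ∈ {0, 1, 2}, columns (i,j) ∈ {(0,0), (0,1), (1,1)} is det [[4, -3, 3], [-2, 0, -2], [2, -4, 2]] = -8 ≠ 0, so this unfolding has rank ≥ 3; CP rank is at least every unfolding rank, so rank(T) ≥ 3. (Flattening ranks never certify an upper bound on CP rank; for that we must actually write T with 3 rank-1 terms.)
Upper bound: T is a sum of 3 rank-1 terms, T = [0, 1] (x) [0, 1, 0] (x) [-1, 0, 0] + [1, -1] (x) [1, -1, 2] (x) [4, -2, 2] + [1, 0] (x) [0, 1, -1] (x) [1, -2, -2] (written with every a and b primitive with positive leading entry and the scale carried by c; CP decompositions are not unique, and this one is verified by expanding entrywise), so rank(T) ≤ 3.
These bounds meet, so rank(T) = 3.
Check entry T[0,0,1] = -2: (0)·(0)·(0) + (1)·(1)·(-2) + (1)·(0)·(-2) = -2.

3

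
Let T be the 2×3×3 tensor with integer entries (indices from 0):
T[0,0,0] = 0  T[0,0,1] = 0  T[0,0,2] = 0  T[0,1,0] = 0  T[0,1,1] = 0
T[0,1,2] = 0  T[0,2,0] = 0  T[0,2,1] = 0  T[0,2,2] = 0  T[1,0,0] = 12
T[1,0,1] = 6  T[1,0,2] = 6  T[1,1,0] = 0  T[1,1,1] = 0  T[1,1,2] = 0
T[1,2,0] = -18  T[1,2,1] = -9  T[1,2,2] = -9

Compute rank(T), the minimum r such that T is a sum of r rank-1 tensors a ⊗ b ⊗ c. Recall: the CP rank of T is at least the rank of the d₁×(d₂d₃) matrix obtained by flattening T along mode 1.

1

Lower bound: T ≠ 0 (e.g. T[1,0,0] = 12), so rank(T) ≥ 1.
Upper bound: the mode-1 fibre T[:,0,0] = [0, 12] gives a = (0, 1) (primitive direction); the mode-2 fibre T[1,:,0] = [12, 0, -18] gives b = (2, 0, -3); then c[k] = T[1,0,k] / (a[1]·b[0]) = [12, 6, 6] / 2 = (6, 3, 3).
Expanding (0, 1) ⊗ (2, 0, -3) ⊗ (6, 3, 3) reproduces all 18 entries of T, so T = (0, 1) ⊗ (2, 0, -3) ⊗ (6, 3, 3) and rank(T) ≤ 1.
These bounds meet, so rank(T) = 1.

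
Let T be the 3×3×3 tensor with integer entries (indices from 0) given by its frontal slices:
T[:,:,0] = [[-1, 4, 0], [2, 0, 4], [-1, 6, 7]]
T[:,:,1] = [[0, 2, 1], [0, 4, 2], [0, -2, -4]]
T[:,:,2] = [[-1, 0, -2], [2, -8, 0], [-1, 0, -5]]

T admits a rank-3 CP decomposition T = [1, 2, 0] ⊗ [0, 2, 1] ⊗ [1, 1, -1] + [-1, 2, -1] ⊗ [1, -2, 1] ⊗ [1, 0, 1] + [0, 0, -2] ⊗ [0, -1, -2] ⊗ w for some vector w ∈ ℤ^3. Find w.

Subtract the known terms from T to get the rank-1 residual R = [0, 0, -2] ⊗ [0, -1, -2] ⊗ w, so R[i,j,k] = a[i]·b[j]·w[k]. Pick indices with nonzero a[2]·b[1] = (-2)·(-1) = 2. Only the fibre through (2,1,·) is needed: R[2,1,:] = T[2,1,:] − Σₗ aₗ[2]bₗ[1]cₗ = [6, -2, 0] − (0)·(2)·[1, 1, -1] − (-1)·(-2)·[1, 0, 1] = [4, -2, -2]. Then w[k] = R[2,1,k] / 2 for each k, giving w = [4, -2, -2] / 2 = [2, -1, -1].

w = [2, -1, -1]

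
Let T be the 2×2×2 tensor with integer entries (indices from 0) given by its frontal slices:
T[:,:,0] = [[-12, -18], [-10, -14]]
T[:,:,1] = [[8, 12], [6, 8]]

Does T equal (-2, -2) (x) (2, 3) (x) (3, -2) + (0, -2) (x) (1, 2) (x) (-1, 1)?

Reconstruct entrywise from the claimed factors. For example, T[1,1,0] = -14 and Σₗ aₗ[1]bₗ[1]cₗ[0] = (-2)·(3)·(3) + (-2)·(2)·(-1) = -14; checking all 8 entries, every one matches. The claim holds.

Yes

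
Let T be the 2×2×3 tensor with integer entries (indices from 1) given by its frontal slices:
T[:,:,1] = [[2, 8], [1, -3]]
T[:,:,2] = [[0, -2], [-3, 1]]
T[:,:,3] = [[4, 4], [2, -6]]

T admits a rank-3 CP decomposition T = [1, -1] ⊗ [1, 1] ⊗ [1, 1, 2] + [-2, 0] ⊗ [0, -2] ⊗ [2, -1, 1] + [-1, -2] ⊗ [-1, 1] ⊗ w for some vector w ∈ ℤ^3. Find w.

Subtract the known terms from T to get the rank-1 residual R = [-1, -2] ⊗ [-1, 1] ⊗ w, so R[i,j,k] = a[i]·b[j]·w[k]. Pick indices with nonzero a[1]·b[1] = (-1)·(-1) = 1. Only the fibre through (1,1,·) is needed: R[1,1,:] = T[1,1,:] − Σₗ aₗ[1]bₗ[1]cₗ = [2, 0, 4] − (1)·(1)·[1, 1, 2] − (-2)·(0)·[2, -1, 1] = [1, -1, 2]. Then w[k] = R[1,1,k] / 1 for each k, giving w = [1, -1, 2] / 1 = [1, -1, 2].

w = [1, -1, 2]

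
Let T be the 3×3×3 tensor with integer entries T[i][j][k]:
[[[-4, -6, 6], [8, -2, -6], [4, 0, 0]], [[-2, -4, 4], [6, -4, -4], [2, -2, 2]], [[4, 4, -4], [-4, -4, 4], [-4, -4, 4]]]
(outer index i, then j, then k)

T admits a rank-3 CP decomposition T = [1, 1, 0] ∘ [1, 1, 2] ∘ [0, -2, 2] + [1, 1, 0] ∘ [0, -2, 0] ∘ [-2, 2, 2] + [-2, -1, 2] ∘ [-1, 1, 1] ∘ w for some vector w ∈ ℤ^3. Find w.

Subtract the known terms from T to get the rank-1 residual R = [-2, -1, 2] ∘ [-1, 1, 1] ∘ w, so R[i,j,k] = a[i]·b[j]·w[k]. Pick indices with nonzero a[0]·b[0] = (-2)·(-1) = 2. Only the fibre through (0,0,·) is needed: R[0,0,:] = T[0,0,:] − Σₗ aₗ[0]bₗ[0]cₗ = [-4, -6, 6] − (1)·(1)·[0, -2, 2] − (1)·(0)·[-2, 2, 2] = [-4, -4, 4]. Then w[k] = R[0,0,k] / 2 for each k, giving w = [-4, -4, 4] / 2 = [-2, -2, 2].

w = [-2, -2, 2]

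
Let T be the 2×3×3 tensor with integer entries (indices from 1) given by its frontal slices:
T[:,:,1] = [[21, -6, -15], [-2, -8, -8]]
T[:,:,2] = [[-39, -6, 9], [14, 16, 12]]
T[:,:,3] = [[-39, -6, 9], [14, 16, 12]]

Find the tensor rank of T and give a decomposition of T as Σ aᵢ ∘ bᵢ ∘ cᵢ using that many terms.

Lower bound: the mode-2 unfolding of T (rows indexed by j, columns by (i,k) = (1,1), (1,2), (1,3), (2,1), (2,2), (2,3)) is [[21, -39, -39, -2, 14, 14], [-6, -6, -6, -8, 16, 16], [-15, 9, 9, -8, 12, 12]].
There the 2×2 minor on rows j ∈ {1, 2}, columns (i,k) ∈ {(1,1), (1,2)} is det [[21, -39], [-6, -6]] = -360 ≠ 0, so this unfolding has rank ≥ 2; CP rank is at least every unfolding rank, so rank(T) ≥ 2. (Unfolding ranks only ever bound the CP rank from below — rank(T) can be strictly larger than all of them — so the matching upper bound has to come from an explicit 2-term decomposition.)
Upper bound — finding two terms. Write S_k = T[:,:,k] for the frontal slices: S₁ = [[21, -6, -15], [-2, -8, -8]], S₂ = [[-39, -6, 9], [14, 16, 12]], S₃ = [[-39, -6, 9], [14, 16, 12]].
If T = a₁ ∘ b₁ ∘ c₁ + a₂ ∘ b₂ ∘ c₂ then each S_k = c₁[k]·a₁b₁ᵀ + c₂[k]·a₂b₂ᵀ. S₁ and S₂ are linearly independent, so a₁b₁ᵀ and a₂b₂ᵀ must span the same plane of matrices: they are the rank-1 matrices of the form x·S₁ + y·S₂.
The 2×2 minor of x·S₁ + y·S₂ on rows {1,2}, columns {1,2} is −180·x² + 720·xy − 540·y² = (-180)·(x − 3·y)(x − y), vanishing at (x:y) = (3:1) and (1:1).
M₁ = 3·S₁ + S₂ = [[24, -24, -36], [8, -8, -12]] = 4·[3, 1][2, -2, -3]ᵀ and M₂ = S₁ + S₂ = [[-18, -12, -6], [12, 8, 4]] = (-2)·[3, -2][3, 2, 1]ᵀ, so take a₁ = [3, 1], b₁ = [2, -2, -3], a₂ = [3, -2], b₂ = [3, 2, 1].
Each slice is an integer combination of E₁ = a₁b₁ᵀ and E₂ = a₂b₂ᵀ: S₁ = 2·E₁ + E₂, S₂ = −2·E₁ − 3·E₂, S₃ = −2·E₁ − 3·E₂; reading off coefficients, c₁ = [2, -2, -2] and c₂ = [1, -3, -3].
Hence T = [3, 1] ∘ [2, -2, -3] ∘ [2, -2, -2] + [3, -2] ∘ [3, 2, 1] ∘ [1, -3, -3], so rank(T) ≤ 2.
These bounds meet, so rank(T) = 2.
Check entry T[2,1,2] = 14: (1)·(2)·(-2) + (-2)·(3)·(-3) = 14.

rank(T) = 2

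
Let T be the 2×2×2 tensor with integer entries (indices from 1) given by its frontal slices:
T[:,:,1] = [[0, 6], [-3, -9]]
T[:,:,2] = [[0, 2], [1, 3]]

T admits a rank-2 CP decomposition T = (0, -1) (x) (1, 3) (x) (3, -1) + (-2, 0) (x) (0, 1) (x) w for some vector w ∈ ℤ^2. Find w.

w = (-3, -1)

Subtract the known terms from T to get the rank-1 residual R = (-2, 0) (x) (0, 1) (x) w, so R[i,j,k] = a[i]·b[j]·w[k]. Pick indices with nonzero a[1]·b[2] = (-2)·(1) = -2. Only the fibre through (1,2,·) is needed: R[1,2,:] = T[1,2,:] − Σₗ aₗ[1]bₗ[2]cₗ = [6, 2] − (0)·(3)·(3, -1) = [6, 2]. Then w[k] = R[1,2,k] / -2 for each k, giving w = [6, 2] / -2 = (-3, -1).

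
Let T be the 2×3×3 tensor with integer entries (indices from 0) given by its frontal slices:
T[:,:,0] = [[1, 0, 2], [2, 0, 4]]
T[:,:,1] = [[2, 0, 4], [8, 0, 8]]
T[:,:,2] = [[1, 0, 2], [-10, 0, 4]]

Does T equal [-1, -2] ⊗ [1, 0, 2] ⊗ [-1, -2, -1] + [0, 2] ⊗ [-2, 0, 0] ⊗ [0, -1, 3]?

Yes

Reconstruct entrywise from the claimed factors. For example, T[0,0,2] = 1 and Σₗ aₗ[0]bₗ[0]cₗ[2] = (-1)·(1)·(-1) + (0)·(-2)·(3) = 1; checking all 18 entries, every one matches. The claim holds.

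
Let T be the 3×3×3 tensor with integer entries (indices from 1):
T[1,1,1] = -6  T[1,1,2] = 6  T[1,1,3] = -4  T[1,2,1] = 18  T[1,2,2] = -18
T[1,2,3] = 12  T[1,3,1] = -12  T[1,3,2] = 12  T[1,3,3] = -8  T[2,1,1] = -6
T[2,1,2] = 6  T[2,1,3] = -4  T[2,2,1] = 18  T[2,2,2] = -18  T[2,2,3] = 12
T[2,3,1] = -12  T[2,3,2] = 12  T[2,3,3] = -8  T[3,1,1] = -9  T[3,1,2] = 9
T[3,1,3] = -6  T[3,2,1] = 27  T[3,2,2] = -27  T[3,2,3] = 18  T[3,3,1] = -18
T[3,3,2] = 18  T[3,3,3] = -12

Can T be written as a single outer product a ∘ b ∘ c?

Yes

If T = a ∘ b ∘ c then every fibre of T is a multiple of the corresponding factor, so read the factors off the fibres through the nonzero entry T[1,1,1] = -6.
The mode-1 fibre T[:,1,1] = [-6, -6, -9] gives a = [2, 2, 3] (primitive direction); the mode-2 fibre T[1,:,1] = [-6, 18, -12] gives b = [1, -3, 2]; then c[k] = T[1,1,k] / (a[1]·b[1]) = [-6, 6, -4] / 2 = [-3, 3, -2].
Expanding [2, 2, 3] ∘ [1, -3, 2] ∘ [-3, 3, -2] reproduces all 27 entries of T, so T = [2, 2, 3] ∘ [1, -3, 2] ∘ [-3, 3, -2] and rank(T) ≤ 1.
Equivalently every frontal slice T[:,:,k] is c[k] times the rank-1 matrix [2, 2, 3] ∘ [1, -3, 2]. So T has rank 1 (it is nonzero).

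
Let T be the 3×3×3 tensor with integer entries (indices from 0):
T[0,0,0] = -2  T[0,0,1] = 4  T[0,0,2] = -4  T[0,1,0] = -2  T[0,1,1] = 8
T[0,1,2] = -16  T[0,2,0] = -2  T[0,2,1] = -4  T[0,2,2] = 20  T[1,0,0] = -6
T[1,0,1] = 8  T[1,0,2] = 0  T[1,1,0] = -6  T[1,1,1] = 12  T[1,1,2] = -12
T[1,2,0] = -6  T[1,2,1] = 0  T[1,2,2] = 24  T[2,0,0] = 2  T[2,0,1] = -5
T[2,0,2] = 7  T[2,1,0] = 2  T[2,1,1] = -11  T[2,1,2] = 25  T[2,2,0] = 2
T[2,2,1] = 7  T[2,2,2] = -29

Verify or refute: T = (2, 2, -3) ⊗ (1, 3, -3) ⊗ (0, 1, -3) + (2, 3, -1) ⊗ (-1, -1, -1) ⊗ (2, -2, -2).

Reconstruct entry (0,0,0) from the claimed factors: Σₗ aₗ[0]bₗ[0]cₗ[0] = (2)·(1)·(0) + (2)·(-1)·(2) = -4, but T[0,0,0] = -2. The claim is false.

No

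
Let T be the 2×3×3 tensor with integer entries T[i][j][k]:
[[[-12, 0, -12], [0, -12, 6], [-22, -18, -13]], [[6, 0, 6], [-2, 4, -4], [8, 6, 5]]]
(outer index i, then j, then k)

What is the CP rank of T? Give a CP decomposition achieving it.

Lower bound: the mode-1 unfolding of T (rows indexed by i, columns by (j,k) = (0,0), (0,1), (0,2), (1,0), (1,1), (1,2), (2,0), (2,1), (2,2)) is [[-12, 0, -12, 0, -12, 6, -22, -18, -13], [6, 0, 6, -2, 4, -4, 8, 6, 5]].
There the 2×2 minor on rows i ∈ {0, 1}, columns (j,k) ∈ {(0,0), (1,0)} is det [[-12, 0], [6, -2]] = 24 ≠ 0, so this unfolding has rank ≥ 2; CP rank is at least every unfolding rank, so rank(T) ≥ 2. (Flattening ranks never certify an upper bound on CP rank; for that we must actually write T with 2 rank-1 terms.)
Upper bound — finding two terms. Write S_k = T[:,:,k] for the frontal slices: S₀ = [[-12, 0, -22], [6, -2, 8]], S₁ = [[0, -12, -18], [0, 4, 6]], S₂ = [[-12, 6, -13], [6, -4, 5]].
If T = a₁ ∘ b₁ ∘ c₁ + a₂ ∘ b₂ ∘ c₂ then each S_k = c₁[k]·a₁b₁ᵀ + c₂[k]·a₂b₂ᵀ. S₀ and S₁ are linearly independent, so a₁b₁ᵀ and a₂b₂ᵀ must span the same plane of matrices: they are the rank-1 matrices of the form x·S₀ + y·S₁.
The 2×2 minor of x·S₀ + y·S₁ on rows {0,1}, columns {0,1} is 24·x² + 24·xy = 24·(x + y)(x), vanishing at (x:y) = (1:-1) and (0:1).
M₁ = S₀ − S₁ = [[-12, 12, -4], [6, -6, 2]] = (-2)·[2, -1][3, -3, 1]ᵀ and M₂ = S₁ = [[0, -12, -18], [0, 4, 6]] = (-2)·[3, -1][0, 2, 3]ᵀ, so take a₁ = [2, -1], b₁ = [3, -3, 1], a₂ = [3, -1], b₂ = [0, 2, 3].
Each slice is an integer combination of E₁ = a₁b₁ᵀ and E₂ = a₂b₂ᵀ: S₀ = −2·E₁ − 2·E₂, S₁ = −2·E₂, S₂ = −2·E₁ − E₂; reading off coefficients, c₁ = [-2, 0, -2] and c₂ = [-2, -2, -1].
Hence T = [2, -1] ∘ [3, -3, 1] ∘ [-2, 0, -2] + [3, -1] ∘ [0, 2, 3] ∘ [-2, -2, -1], so rank(T) ≤ 2.
These bounds meet, so rank(T) = 2.

rank(T) = 2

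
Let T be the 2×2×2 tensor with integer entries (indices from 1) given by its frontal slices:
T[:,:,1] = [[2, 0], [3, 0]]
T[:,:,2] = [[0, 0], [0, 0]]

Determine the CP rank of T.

Lower bound: T ≠ 0 (e.g. T[1,1,1] = 2), so rank(T) ≥ 1.
Upper bound: if T = a (x) b (x) c then every fibre of T is a multiple of the corresponding factor, so read the factors off the fibres through the nonzero entry T[1,1,1] = 2.
The mode-1 fibre T[:,1,1] = [2, 3] gives a = [2, 3] (primitive direction); the mode-2 fibre T[1,:,1] = [2, 0] gives b = [1, 0]; then c[k] = T[1,1,k] / (a[1]·b[1]) = [2, 0] / 2 = [1, 0].
Expanding [2, 3] (x) [1, 0] (x) [1, 0] reproduces all 8 entries of T, so T = [2, 3] (x) [1, 0] (x) [1, 0] and rank(T) ≤ 1.
These bounds meet, so rank(T) = 1.

1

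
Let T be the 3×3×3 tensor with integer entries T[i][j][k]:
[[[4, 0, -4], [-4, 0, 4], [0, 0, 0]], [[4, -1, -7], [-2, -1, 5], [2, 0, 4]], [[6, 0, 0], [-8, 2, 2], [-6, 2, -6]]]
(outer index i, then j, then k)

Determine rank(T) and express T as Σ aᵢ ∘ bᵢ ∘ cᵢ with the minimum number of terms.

Lower bound: the mode-2 unfolding of T (rows indexed by j, columns by (i,k) = (0,0), (0,1), (0,2), (1,0), (1,1), (1,2), (2,0), (2,1), (2,2)) is [[4, 0, -4, 4, -1, -7, 6, 0, 0], [-4, 0, 4, -2, -1, 5, -8, 2, 2], [0, 0, 0, 2, 0, 4, -6, 2, -6]].
There the 3×3 minor on rows j ∈ {0, 1, 2}, columns (i,k) ∈ {(0,0), (1,0), (1,1)} is det [[4, 4, -1], [-4, -2, -1], [0, 2, 0]] = 16 ≠ 0, so this unfolding has rank ≥ 3; CP rank is at least every unfolding rank, so rank(T) ≥ 3. (Unfolding ranks only ever bound the CP rank from below — rank(T) can be strictly larger than all of them — so the matching upper bound has to come from an explicit 3-term decomposition.)
Upper bound: T is a sum of 3 rank-1 terms, T = (0, 1, -2) ∘ (1, -1, -2) ∘ (-2, 1, -1) + (0, 1, -1) ∘ (1, 0, -1) ∘ (2, -2, -2) + (1, 1, 1) ∘ (1, -1, 0) ∘ (4, 0, -4) (one valid choice — decompositions are not unique — normalised so each a, b is primitive with positive first nonzero entry; check it by expanding all entries), so rank(T) ≤ 3.
These bounds meet, so rank(T) = 3.

rank(T) = 3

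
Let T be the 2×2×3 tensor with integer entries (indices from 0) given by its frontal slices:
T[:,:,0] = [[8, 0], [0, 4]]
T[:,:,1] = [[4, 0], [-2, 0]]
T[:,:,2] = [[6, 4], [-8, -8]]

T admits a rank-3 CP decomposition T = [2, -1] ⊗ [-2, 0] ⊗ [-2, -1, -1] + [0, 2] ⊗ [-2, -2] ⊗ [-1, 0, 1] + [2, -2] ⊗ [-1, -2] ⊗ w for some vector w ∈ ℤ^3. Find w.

Subtract the known terms from T to get the rank-1 residual R = [2, -2] ⊗ [-1, -2] ⊗ w, so R[i,j,k] = a[i]·b[j]·w[k]. Pick indices with nonzero a[0]·b[0] = (2)·(-1) = -2. Only the fibre through (0,0,·) is needed: R[0,0,:] = T[0,0,:] − Σₗ aₗ[0]bₗ[0]cₗ = [8, 4, 6] − (2)·(-2)·[-2, -1, -1] − (0)·(-2)·[-1, 0, 1] = [0, 0, 2]. Then w[k] = R[0,0,k] / -2 for each k, giving w = [0, 0, 2] / -2 = [0, 0, -1].

w = [0, 0, -1]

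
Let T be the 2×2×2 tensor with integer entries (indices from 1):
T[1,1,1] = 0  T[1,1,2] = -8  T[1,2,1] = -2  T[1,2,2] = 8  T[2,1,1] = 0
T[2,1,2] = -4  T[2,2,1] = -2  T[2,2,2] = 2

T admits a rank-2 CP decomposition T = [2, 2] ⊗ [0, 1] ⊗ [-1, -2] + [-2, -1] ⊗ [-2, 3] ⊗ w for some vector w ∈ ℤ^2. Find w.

Subtract the known terms from T to get the rank-1 residual R = [-2, -1] ⊗ [-2, 3] ⊗ w, so R[i,j,k] = a[i]·b[j]·w[k]. Pick indices with nonzero a[1]·b[1] = (-2)·(-2) = 4. Only the fibre through (1,1,·) is needed: R[1,1,:] = T[1,1,:] − Σₗ aₗ[1]bₗ[1]cₗ = [0, -8] − (2)·(0)·[-1, -2] = [0, -8]. Then w[k] = R[1,1,k] / 4 for each k, giving w = [0, -8] / 4 = [0, -2].

w = [0, -2]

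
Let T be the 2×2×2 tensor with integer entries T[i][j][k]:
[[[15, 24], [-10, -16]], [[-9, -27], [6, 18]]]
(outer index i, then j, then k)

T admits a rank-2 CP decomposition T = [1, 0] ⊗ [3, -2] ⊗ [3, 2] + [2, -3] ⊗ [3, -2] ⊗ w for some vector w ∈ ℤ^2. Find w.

w = [1, 3]

Subtract the known terms from T to get the rank-1 residual R = [2, -3] ⊗ [3, -2] ⊗ w, so R[i,j,k] = a[i]·b[j]·w[k]. Pick indices with nonzero a[0]·b[0] = (2)·(3) = 6. Only the fibre through (0,0,·) is needed: R[0,0,:] = T[0,0,:] − Σₗ aₗ[0]bₗ[0]cₗ = [15, 24] − (1)·(3)·[3, 2] = [6, 18]. Then w[k] = R[0,0,k] / 6 for each k, giving w = [6, 18] / 6 = [1, 3].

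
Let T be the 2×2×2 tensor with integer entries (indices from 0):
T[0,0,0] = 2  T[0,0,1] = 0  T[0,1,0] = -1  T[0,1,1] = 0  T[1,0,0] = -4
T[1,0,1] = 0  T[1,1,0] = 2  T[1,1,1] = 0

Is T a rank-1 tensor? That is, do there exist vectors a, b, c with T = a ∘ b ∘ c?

If T = a ∘ b ∘ c then every fibre of T is a multiple of the corresponding factor, so read the factors off the fibres through the nonzero entry T[0,0,0] = 2.
The mode-1 fibre T[:,0,0] = [2, -4] gives a = (1, -2) (primitive direction); the mode-2 fibre T[0,:,0] = [2, -1] gives b = (2, -1); then c[k] = T[0,0,k] / (a[0]·b[0]) = [2, 0] / 2 = (1, 0).
Expanding (1, -2) ∘ (2, -1) ∘ (1, 0) reproduces all 8 entries of T, so T = (1, -2) ∘ (2, -1) ∘ (1, 0) and rank(T) ≤ 1.
Equivalently every frontal slice T[:,:,k] is c[k] times the rank-1 matrix (1, -2) ∘ (2, -1). So T has rank 1 (it is nonzero).

Yes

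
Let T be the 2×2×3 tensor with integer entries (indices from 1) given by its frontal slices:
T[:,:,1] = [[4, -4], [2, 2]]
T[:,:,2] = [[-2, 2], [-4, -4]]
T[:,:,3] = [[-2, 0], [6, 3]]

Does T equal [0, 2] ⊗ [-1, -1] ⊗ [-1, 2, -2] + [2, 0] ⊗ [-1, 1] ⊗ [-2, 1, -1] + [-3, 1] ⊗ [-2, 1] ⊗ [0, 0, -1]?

Reconstruct entry (1,1,3) from the claimed factors: Σₗ aₗ[1]bₗ[1]cₗ[3] = (0)·(-1)·(-2) + (2)·(-1)·(-1) + (-3)·(-2)·(-1) = -4, but T[1,1,3] = -2. The claim is false.

No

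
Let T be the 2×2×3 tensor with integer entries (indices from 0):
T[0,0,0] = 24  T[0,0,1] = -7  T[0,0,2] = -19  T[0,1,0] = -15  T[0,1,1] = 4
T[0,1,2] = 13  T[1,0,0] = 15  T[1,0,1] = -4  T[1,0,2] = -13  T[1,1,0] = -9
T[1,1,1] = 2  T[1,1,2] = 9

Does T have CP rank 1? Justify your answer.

No

The mode-1 unfolding of T (rows indexed by i, columns by (j,k) = (0,0), (0,1), (0,2), (1,0), (1,1), (1,2)) is [[24, -7, -19, -15, 4, 13], [15, -4, -13, -9, 2, 9]].
There the 2×2 minor on rows i ∈ {0, 1}, columns (j,k) ∈ {(0,0), (0,1)} is det [[24, -7], [15, -4]] = 9 ≠ 0, so this unfolding has rank ≥ 2; CP rank is at least every unfolding rank, so rank(T) ≥ 2.
In particular rank(T) ≥ 2 > 1, so T is not rank-1.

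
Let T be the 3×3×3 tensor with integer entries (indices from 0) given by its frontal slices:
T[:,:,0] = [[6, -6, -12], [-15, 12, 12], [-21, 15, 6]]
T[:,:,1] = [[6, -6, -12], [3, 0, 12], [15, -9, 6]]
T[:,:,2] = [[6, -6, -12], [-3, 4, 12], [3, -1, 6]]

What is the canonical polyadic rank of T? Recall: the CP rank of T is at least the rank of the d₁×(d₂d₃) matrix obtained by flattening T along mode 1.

Lower bound: the mode-2 unfolding of T (rows indexed by j, columns by (i,k) = (0,0), (0,1), (0,2), (1,0), (1,1), (1,2), (2,0), (2,1), (2,2)) is [[6, 6, 6, -15, 3, -3, -21, 15, 3], [-6, -6, -6, 12, 0, 4, 15, -9, -1], [-12, -12, -12, 12, 12, 12, 6, 6, 6]].
There the 2×2 minor on rows j ∈ {0, 1}, columns (i,k) ∈ {(0,0), (1,0)} is det [[6, -15], [-6, 12]] = -18 ≠ 0, so this unfolding has rank ≥ 2; CP rank is at least every unfolding rank, so rank(T) ≥ 2. (This is only a lower bound: in general the CP rank may exceed every unfolding rank, so we still need to exhibit 2 rank-1 terms summing to T.)
Upper bound — finding two terms. Write S_k = T[:,:,k] for the frontal slices: S₀ = [[6, -6, -12], [-15, 12, 12], [-21, 15, 6]], S₁ = [[6, -6, -12], [3, 0, 12], [15, -9, 6]], S₂ = [[6, -6, -12], [-3, 4, 12], [3, -1, 6]].
If T = a₁ ⊗ b₁ ⊗ c₁ + a₂ ⊗ b₂ ⊗ c₂ then each S_k = c₁[k]·a₁b₁ᵀ + c₂[k]·a₂b₂ᵀ. S₀ and S₁ are linearly independent, so a₁b₁ᵀ and a₂b₂ᵀ must span the same plane of matrices: they are the rank-1 matrices of the form x·S₀ + y·S₁.
The 2×2 minor of x·S₀ + y·S₁ on rows {0,1}, columns {0,1} is −18·x² + 18·y² = (-18)·(x − y)(x + y), vanishing at (x:y) = (1:1) and (1:-1).
M₁ = S₀ + S₁ = [[12, -12, -24], [-12, 12, 24], [-6, 6, 12]] = 6·(2, -2, -1)(1, -1, -2)ᵀ and M₂ = S₀ − S₁ = [[0, 0, 0], [-18, 12, 0], [-36, 24, 0]] = (-6)·(0, 1, 2)(3, -2, 0)ᵀ, so take a₁ = (2, -2, -1), b₁ = (1, -1, -2), a₂ = (0, 1, 2), b₂ = (3, -2, 0).
Each slice is an integer combination of E₁ = a₁b₁ᵀ and E₂ = a₂b₂ᵀ: S₀ = 3·E₁ − 3·E₂, S₁ = 3·E₁ + 3·E₂, S₂ = 3·E₁ + E₂; reading off coefficients, c₁ = (3, 3, 3) and c₂ = (-3, 3, 1).
Hence T = (2, -2, -1) ⊗ (1, -1, -2) ⊗ (3, 3, 3) + (0, 1, 2) ⊗ (3, -2, 0) ⊗ (-3, 3, 1), so rank(T) ≤ 2.
These bounds meet, so rank(T) = 2.

2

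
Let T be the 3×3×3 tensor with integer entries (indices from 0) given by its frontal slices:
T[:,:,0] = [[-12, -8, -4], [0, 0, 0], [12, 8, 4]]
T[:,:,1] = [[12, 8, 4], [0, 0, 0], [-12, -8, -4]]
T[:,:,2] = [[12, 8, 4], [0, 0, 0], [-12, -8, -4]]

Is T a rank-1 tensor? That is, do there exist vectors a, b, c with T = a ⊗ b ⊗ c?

If T = a ⊗ b ⊗ c then every fibre of T is a multiple of the corresponding factor, so read the factors off the fibres through the nonzero entry T[0,0,0] = -12.
The mode-1 fibre T[:,0,0] = [-12, 0, 12] gives a = [1, 0, -1] (primitive direction); the mode-2 fibre T[0,:,0] = [-12, -8, -4] gives b = [3, 2, 1]; then c[k] = T[0,0,k] / (a[0]·b[0]) = [-12, 12, 12] / 3 = [-4, 4, 4].
Expanding [1, 0, -1] ⊗ [3, 2, 1] ⊗ [-4, 4, 4] reproduces all 27 entries of T, so T = [1, 0, -1] ⊗ [3, 2, 1] ⊗ [-4, 4, 4] and rank(T) ≤ 1.
Equivalently every frontal slice T[:,:,k] is c[k] times the rank-1 matrix [1, 0, -1] ⊗ [3, 2, 1]. So T has rank 1 (it is nonzero).

Yes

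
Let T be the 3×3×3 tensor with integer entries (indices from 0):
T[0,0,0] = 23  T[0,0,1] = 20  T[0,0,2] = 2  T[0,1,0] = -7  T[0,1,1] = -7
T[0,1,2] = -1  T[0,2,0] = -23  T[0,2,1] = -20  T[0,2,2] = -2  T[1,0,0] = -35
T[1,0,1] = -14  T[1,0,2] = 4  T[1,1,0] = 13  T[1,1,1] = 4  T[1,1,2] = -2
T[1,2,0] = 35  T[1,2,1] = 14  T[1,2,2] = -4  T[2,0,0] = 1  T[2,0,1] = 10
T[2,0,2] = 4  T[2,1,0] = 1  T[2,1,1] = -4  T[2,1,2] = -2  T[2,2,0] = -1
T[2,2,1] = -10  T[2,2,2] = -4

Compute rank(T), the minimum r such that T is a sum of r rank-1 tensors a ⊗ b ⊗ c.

Lower bound: the mode-1 unfolding of T (rows indexed by i, columns by (j,k) = (0,0), (0,1), (0,2), (1,0), (1,1), (1,2), (2,0), (2,1), (2,2)) is [[23, 20, 2, -7, -7, -1, -23, -20, -2], [-35, -14, 4, 13, 4, -2, 35, 14, -4], [1, 10, 4, 1, -4, -2, -1, -10, -4]].
There the 2×2 minor on rows i ∈ {0, 1}, columns (j,k) ∈ {(0,0), (0,1)} is det [[23, 20], [-35, -14]] = 378 ≠ 0, so this unfolding has rank ≥ 2; CP rank is at least every unfolding rank, so rank(T) ≥ 2. (Flattening ranks never certify an upper bound on CP rank; for that we must actually write T with 2 rank-1 terms.)
Upper bound — finding two terms. Write S_k = T[:,:,k] for the frontal slices: S₀ = [[23, -7, -23], [-35, 13, 35], [1, 1, -1]], S₁ = [[20, -7, -20], [-14, 4, 14], [10, -4, -10]], S₂ = [[2, -1, -2], [4, -2, -4], [4, -2, -4]].
If T = a₁ ⊗ b₁ ⊗ c₁ + a₂ ⊗ b₂ ⊗ c₂ then each S_k = c₁[k]·a₁b₁ᵀ + c₂[k]·a₂b₂ᵀ. S₀ and S₁ are linearly independent, so a₁b₁ᵀ and a₂b₂ᵀ must span the same plane of matrices: they are the rank-1 matrices of the form x·S₀ + y·S₁.
The 2×2 minor of x·S₀ + y·S₁ on rows {0,1}, columns {0,1} is 54·x² + 9·xy − 18·y² = 9·(3·x + 2·y)(2·x − y), vanishing at (x:y) = (2:-3) and (1:2).
M₁ = 2·S₀ − 3·S₁ = [[-14, 7, 14], [-28, 14, 28], [-28, 14, 28]] = (-7)·[1, 2, 2][2, -1, -2]ᵀ and M₂ = S₀ + 2·S₁ = [[63, -21, -63], [-63, 21, 63], [21, -7, -21]] = 7·[3, -3, 1][3, -1, -3]ᵀ, so take a₁ = [1, 2, 2], b₁ = [2, -1, -2], a₂ = [3, -3, 1], b₂ = [3, -1, -3].
Each slice is an integer combination of E₁ = a₁b₁ᵀ and E₂ = a₂b₂ᵀ: S₀ = −2·E₁ + 3·E₂, S₁ = E₁ + 2·E₂, S₂ = E₁; reading off coefficients, c₁ = [-2, 1, 1] and c₂ = [3, 2, 0].
Hence T = [1, 2, 2] ⊗ [2, -1, -2] ⊗ [-2, 1, 1] + [3, -3, 1] ⊗ [3, -1, -3] ⊗ [3, 2, 0], so rank(T) ≤ 2.
These bounds meet, so rank(T) = 2.

2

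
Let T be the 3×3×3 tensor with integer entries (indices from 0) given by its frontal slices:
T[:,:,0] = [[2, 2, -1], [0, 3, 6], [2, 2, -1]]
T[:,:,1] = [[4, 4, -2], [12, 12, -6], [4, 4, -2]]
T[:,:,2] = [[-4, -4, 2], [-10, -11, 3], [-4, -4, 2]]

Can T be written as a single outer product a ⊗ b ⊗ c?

The mode-3 unfolding of T (rows indexed by k, columns by (i,j) = (0,0), (0,1), (0,2), (1,0), (1,1), (1,2), (2,0), (2,1), (2,2)) is [[2, 2, -1, 0, 3, 6, 2, 2, -1], [4, 4, -2, 12, 12, -6, 4, 4, -2], [-4, -4, 2, -10, -11, 3, -4, -4, 2]].
There the 2×2 minor on rows k ∈ {0, 1}, columns (i,j) ∈ {(0,0), (1,0)} is det [[2, 0], [4, 12]] = 24 ≠ 0, so this unfolding has rank ≥ 2; CP rank is at least every unfolding rank, so rank(T) ≥ 2.
In particular rank(T) ≥ 2 > 1, so T is not rank-1.

No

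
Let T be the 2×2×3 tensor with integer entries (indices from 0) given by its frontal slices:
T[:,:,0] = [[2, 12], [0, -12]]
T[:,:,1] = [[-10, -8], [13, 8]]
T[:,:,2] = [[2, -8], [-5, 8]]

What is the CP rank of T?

2

Lower bound: in the mode-1 unfolding of T (rows indexed by i, columns by (j,k)) the 2×2 minor on rows i ∈ {0, 1}, columns (j,k) ∈ {(0,0), (0,1)} is det [[2, -10], [0, 13]] = 26 ≠ 0, so that unfolding has rank ≥ 2 and hence rank(T) ≥ 2 (CP rank is at least every unfolding rank, though it can be larger).
Upper bound: with S_k = T[:,:,k], the two rank-1 terms a₁b₁ᵀ, a₂b₂ᵀ are the rank-1 members of the pencil x·S₀ + y·S₁.
det(x·S₀ + y·S₁) is −24·x² − 20·xy + 24·y² = (-4)·(2·x + 3·y)(3·x − 2·y), vanishing at (x:y) = (3:-2) and (2:3).
M₁ = 3·S₀ − 2·S₁ = [[26, 52], [-26, -52]] = 26·[1, -1][1, 2]ᵀ and M₂ = 2·S₀ + 3·S₁ = [[-26, 0], [39, 0]] = (-13)·[2, -3][1, 0]ᵀ, so take a₁ = [1, -1], b₁ = [1, 2], a₂ = [2, -3], b₂ = [1, 0].
Each slice is an integer combination of E₁ = a₁b₁ᵀ and E₂ = a₂b₂ᵀ: S₀ = 6·E₁ − 2·E₂, S₁ = −4·E₁ − 3·E₂, S₂ = −4·E₁ + 3·E₂; reading off coefficients, c₁ = [6, -4, -4] and c₂ = [-2, -3, 3].
Hence T = [1, -1] ⊗ [1, 2] ⊗ [6, -4, -4] + [2, -3] ⊗ [1, 0] ⊗ [-2, -3, 3], so rank(T) ≤ 2.
These bounds meet, so rank(T) = 2.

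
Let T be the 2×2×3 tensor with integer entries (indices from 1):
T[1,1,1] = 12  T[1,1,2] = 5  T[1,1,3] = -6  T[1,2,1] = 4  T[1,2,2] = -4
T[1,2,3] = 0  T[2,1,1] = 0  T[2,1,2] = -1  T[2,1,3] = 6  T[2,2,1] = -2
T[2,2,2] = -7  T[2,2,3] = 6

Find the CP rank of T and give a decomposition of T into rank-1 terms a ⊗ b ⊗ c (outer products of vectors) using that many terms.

rank(T) = 3

Lower bound: the mode-3 unfolding of T (rows indexed by k, columns by (i,j) = (1,1), (1,2), (2,1), (2,2)) is [[12, 4, 0, -2], [5, -4, -1, -7], [-6, 0, 6, 6]].
There the 3×3 minor on rows k ∈ {1, 2, 3}, columns (i,j) ∈ {(1,1), (1,2), (2,1)} is det [[12, 4, 0], [5, -4, -1], [-6, 0, 6]] = -384 ≠ 0, so this unfolding has rank ≥ 3; CP rank is at least every unfolding rank, so rank(T) ≥ 3. (Flattening ranks never certify an upper bound on CP rank; for that we must actually write T with 3 rank-1 terms.)
Upper bound: T is a sum of 3 rank-1 terms, T = [1, 1] ⊗ [1, -2] ⊗ [2, 2, 0] + [1, 1] ⊗ [1, 2] ⊗ [2, -1, 2] + [2, -1] ⊗ [2, 1] ⊗ [2, 1, -2] (one valid choice — decompositions are not unique — normalised so each a, b is primitive with positive first nonzero entry; check it by expanding all entries), so rank(T) ≤ 3.
These bounds meet, so rank(T) = 3.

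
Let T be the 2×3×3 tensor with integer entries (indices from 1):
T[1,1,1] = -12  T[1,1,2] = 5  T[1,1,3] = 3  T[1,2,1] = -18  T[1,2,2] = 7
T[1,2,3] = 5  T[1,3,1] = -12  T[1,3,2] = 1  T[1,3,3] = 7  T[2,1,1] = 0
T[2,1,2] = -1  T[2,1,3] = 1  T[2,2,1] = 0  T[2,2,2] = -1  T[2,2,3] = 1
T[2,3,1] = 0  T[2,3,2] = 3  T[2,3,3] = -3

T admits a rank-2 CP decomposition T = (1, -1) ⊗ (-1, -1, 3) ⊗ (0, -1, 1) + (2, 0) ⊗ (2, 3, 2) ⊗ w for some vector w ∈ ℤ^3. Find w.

Subtract the known terms from T to get the rank-1 residual R = (2, 0) ⊗ (2, 3, 2) ⊗ w, so R[i,j,k] = a[i]·b[j]·w[k]. Pick indices with nonzero a[1]·b[1] = (2)·(2) = 4. Only the fibre through (1,1,·) is needed: R[1,1,:] = T[1,1,:] − Σₗ aₗ[1]bₗ[1]cₗ = [-12, 5, 3] − (1)·(-1)·(0, -1, 1) = [-12, 4, 4]. Then w[k] = R[1,1,k] / 4 for each k, giving w = [-12, 4, 4] / 4 = (-3, 1, 1).

w = (-3, 1, 1)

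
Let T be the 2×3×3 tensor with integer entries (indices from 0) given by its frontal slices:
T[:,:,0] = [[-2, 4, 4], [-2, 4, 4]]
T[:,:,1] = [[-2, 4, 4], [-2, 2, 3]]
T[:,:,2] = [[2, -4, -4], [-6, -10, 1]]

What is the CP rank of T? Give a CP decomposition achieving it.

Lower bound: the mode-3 unfolding of T (rows indexed by k, columns by (i,j) = (0,0), (0,1), (0,2), (1,0), (1,1), (1,2)) is [[-2, 4, 4, -2, 4, 4], [-2, 4, 4, -2, 2, 3], [2, -4, -4, -6, -10, 1]].
There the 3×3 minor on rows k ∈ {0, 1, 2}, columns (i,j) ∈ {(0,0), (1,0), (1,1)} is det [[-2, -2, 4], [-2, -2, 2], [2, -6, -10]] = 32 ≠ 0, so this unfolding has rank ≥ 3; CP rank is at least every unfolding rank, so rank(T) ≥ 3. (This is only a lower bound: in general the CP rank may exceed every unfolding rank, so we still need to exhibit 3 rank-1 terms summing to T.)
Upper bound: T is a sum of 3 rank-1 terms, T = [0, 1] ⊗ [0, 2, 1] ⊗ [0, -1, 1] + [0, 1] ⊗ [2, 2, -1] ⊗ [0, 0, -4] + [1, 1] ⊗ [1, -2, -2] ⊗ [-2, -2, 2] (written with every a and b primitive with positive leading entry and the scale carried by c; CP decompositions are not unique, and this one is verified by expanding entrywise), so rank(T) ≤ 3.
These bounds meet, so rank(T) = 3.
Check entry T[1,2,1] = 3: (1)·(1)·(-1) + (1)·(-1)·(0) + (1)·(-2)·(-2) = 3.

rank(T) = 3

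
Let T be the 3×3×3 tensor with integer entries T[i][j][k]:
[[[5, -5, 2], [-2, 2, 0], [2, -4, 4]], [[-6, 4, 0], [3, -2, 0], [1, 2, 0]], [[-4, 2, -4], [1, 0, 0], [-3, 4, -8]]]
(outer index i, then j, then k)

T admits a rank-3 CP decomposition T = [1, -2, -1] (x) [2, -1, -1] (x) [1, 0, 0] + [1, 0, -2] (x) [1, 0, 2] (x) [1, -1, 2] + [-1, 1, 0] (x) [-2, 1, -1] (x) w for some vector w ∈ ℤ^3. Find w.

Subtract the known terms from T to get the rank-1 residual R = [-1, 1, 0] (x) [-2, 1, -1] (x) w, so R[i,j,k] = a[i]·b[j]·w[k]. Pick indices with nonzero a[0]·b[0] = (-1)·(-2) = 2. Only the fibre through (0,0,·) is needed: R[0,0,:] = T[0,0,:] − Σₗ aₗ[0]bₗ[0]cₗ = [5, -5, 2] − (1)·(2)·[1, 0, 0] − (1)·(1)·[1, -1, 2] = [2, -4, 0]. Then w[k] = R[0,0,k] / 2 for each k, giving w = [2, -4, 0] / 2 = [1, -2, 0].

w = [1, -2, 0]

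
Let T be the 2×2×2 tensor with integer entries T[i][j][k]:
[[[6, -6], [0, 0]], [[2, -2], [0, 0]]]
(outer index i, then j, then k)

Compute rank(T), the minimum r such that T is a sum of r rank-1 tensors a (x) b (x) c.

1

Lower bound: T ≠ 0 (e.g. T[0,0,0] = 6), so rank(T) ≥ 1.
Upper bound: the mode-1 fibre T[:,0,0] = [6, 2] gives a = [3, 1] (primitive direction); the mode-2 fibre T[0,:,0] = [6, 0] gives b = [1, 0]; then c[k] = T[0,0,k] / (a[0]·b[0]) = [6, -6] / 3 = [2, -2].
Expanding [3, 1] (x) [1, 0] (x) [2, -2] reproduces all 8 entries of T, so T = [3, 1] (x) [1, 0] (x) [2, -2] and rank(T) ≤ 1.
These bounds meet, so rank(T) = 1.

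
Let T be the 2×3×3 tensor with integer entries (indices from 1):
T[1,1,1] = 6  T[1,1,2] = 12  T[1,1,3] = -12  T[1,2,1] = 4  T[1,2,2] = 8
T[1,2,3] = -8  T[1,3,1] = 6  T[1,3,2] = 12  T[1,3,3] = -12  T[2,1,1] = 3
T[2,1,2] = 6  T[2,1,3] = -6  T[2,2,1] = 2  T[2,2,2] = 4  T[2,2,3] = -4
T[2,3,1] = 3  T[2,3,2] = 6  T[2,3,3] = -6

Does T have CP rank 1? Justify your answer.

Yes

If T = a ⊗ b ⊗ c then every fibre of T is a multiple of the corresponding factor, so read the factors off the fibres through the nonzero entry T[1,1,1] = 6.
The mode-1 fibre T[:,1,1] = [6, 3] gives a = (2, 1) (primitive direction); the mode-2 fibre T[1,:,1] = [6, 4, 6] gives b = (3, 2, 3); then c[k] = T[1,1,k] / (a[1]·b[1]) = [6, 12, -12] / 6 = (1, 2, -2).
Expanding (2, 1) ⊗ (3, 2, 3) ⊗ (1, 2, -2) reproduces all 18 entries of T, so T = (2, 1) ⊗ (3, 2, 3) ⊗ (1, 2, -2) and rank(T) ≤ 1.
Equivalently every frontal slice T[:,:,k] is c[k] times the rank-1 matrix (2, 1) ⊗ (3, 2, 3). So T has rank 1 (it is nonzero).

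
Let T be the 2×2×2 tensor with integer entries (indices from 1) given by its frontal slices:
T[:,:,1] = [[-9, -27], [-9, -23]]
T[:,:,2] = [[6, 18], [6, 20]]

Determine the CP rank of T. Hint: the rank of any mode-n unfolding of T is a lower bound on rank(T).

Lower bound: in the mode-3 unfolding of T (rows indexed by k, columns by (i,j)) the 2×2 minor on rows k ∈ {1, 2}, columns (i,j) ∈ {(1,1), (2,2)} is det [[-9, -23], [6, 20]] = -42 ≠ 0, so that unfolding has rank ≥ 2 and hence rank(T) ≥ 2 (CP rank is at least every unfolding rank, though it can be larger).
Upper bound: with S_k = T[:,:,k], the two rank-1 terms a₁b₁ᵀ, a₂b₂ᵀ are the rank-1 members of the pencil x·S₁ + y·S₂.
det(x·S₁ + y·S₂) is −36·x² + 6·xy + 12·y² = (-6)·(3·x − 2·y)(2·x + y), vanishing at (x:y) = (2:3) and (1:-2).
M₁ = 2·S₁ + 3·S₂ = [[0, 0], [0, 14]] = 14·[0, 1][0, 1]ᵀ and M₂ = S₁ − 2·S₂ = [[-21, -63], [-21, -63]] = (-21)·[1, 1][1, 3]ᵀ, so take a₁ = [0, 1], b₁ = [0, 1], a₂ = [1, 1], b₂ = [1, 3].
Each slice is an integer combination of E₁ = a₁b₁ᵀ and E₂ = a₂b₂ᵀ: S₁ = 4·E₁ − 9·E₂, S₂ = 2·E₁ + 6·E₂; reading off coefficients, c₁ = [4, 2] and c₂ = [-9, 6].
Hence T = [0, 1] (x) [0, 1] (x) [4, 2] + [1, 1] (x) [1, 3] (x) [-9, 6], so rank(T) ≤ 2.
These bounds meet, so rank(T) = 2.

2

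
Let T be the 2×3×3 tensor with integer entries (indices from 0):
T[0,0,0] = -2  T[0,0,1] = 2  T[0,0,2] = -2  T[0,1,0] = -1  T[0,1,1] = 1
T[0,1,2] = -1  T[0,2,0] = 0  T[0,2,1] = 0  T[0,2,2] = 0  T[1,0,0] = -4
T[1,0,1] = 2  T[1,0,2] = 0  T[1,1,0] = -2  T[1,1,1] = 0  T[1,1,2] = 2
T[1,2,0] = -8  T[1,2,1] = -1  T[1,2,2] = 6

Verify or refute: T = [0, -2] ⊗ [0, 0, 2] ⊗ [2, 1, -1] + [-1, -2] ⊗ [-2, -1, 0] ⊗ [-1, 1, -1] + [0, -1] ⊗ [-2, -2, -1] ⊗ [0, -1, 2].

No

Reconstruct entry (1,2,1) from the claimed factors: Σₗ aₗ[1]bₗ[2]cₗ[1] = (-2)·(2)·(1) + (-2)·(0)·(1) + (-1)·(-1)·(-1) = -5, but T[1,2,1] = -1. The claim is false.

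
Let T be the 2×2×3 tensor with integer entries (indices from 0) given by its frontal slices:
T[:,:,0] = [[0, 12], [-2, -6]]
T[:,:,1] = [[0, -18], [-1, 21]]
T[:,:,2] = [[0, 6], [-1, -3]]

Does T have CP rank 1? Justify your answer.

No

The mode-1 unfolding of T (rows indexed by i, columns by (j,k) = (0,0), (0,1), (0,2), (1,0), (1,1), (1,2)) is [[0, 0, 0, 12, -18, 6], [-2, -1, -1, -6, 21, -3]].
There the 2×2 minor on rows i ∈ {0, 1}, columns (j,k) ∈ {(0,0), (1,0)} is det [[0, 12], [-2, -6]] = 24 ≠ 0, so this unfolding has rank ≥ 2; CP rank is at least every unfolding rank, so rank(T) ≥ 2.
In particular rank(T) ≥ 2 > 1, so T is not rank-1.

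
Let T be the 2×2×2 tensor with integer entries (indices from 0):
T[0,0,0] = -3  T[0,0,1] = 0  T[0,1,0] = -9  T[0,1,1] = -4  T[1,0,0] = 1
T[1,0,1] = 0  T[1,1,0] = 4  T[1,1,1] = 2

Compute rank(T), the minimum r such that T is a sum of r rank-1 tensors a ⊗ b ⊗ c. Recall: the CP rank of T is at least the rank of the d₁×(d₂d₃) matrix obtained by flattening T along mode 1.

2

Lower bound: the mode-2 unfolding of T (rows indexed by j, columns by (i,k) = (0,0), (0,1), (1,0), (1,1)) is [[-3, 0, 1, 0], [-9, -4, 4, 2]].
There the 2×2 minor on rows j ∈ {0, 1}, columns (i,k) ∈ {(0,0), (0,1)} is det [[-3, 0], [-9, -4]] = 12 ≠ 0, so this unfolding has rank ≥ 2; CP rank is at least every unfolding rank, so rank(T) ≥ 2. (Unfolding ranks only ever bound the CP rank from below — rank(T) can be strictly larger than all of them — so the matching upper bound has to come from an explicit 2-term decomposition.)
Upper bound — finding two terms. Write S_k = T[:,:,k] for the frontal slices: S₀ = [[-3, -9], [1, 4]], S₁ = [[0, -4], [0, 2]].
If T = a₁ ⊗ b₁ ⊗ c₁ + a₂ ⊗ b₂ ⊗ c₂ then each S_k = c₁[k]·a₁b₁ᵀ + c₂[k]·a₂b₂ᵀ. S₀ and S₁ are linearly independent, so a₁b₁ᵀ and a₂b₂ᵀ must span the same plane of matrices: they are the rank-1 matrices of the form x·S₀ + y·S₁.
det(x·S₀ + y·S₁) is −3·x² − 2·xy = −(3·x + 2·y)(x), vanishing at (x:y) = (2:-3) and (0:1).
M₁ = 2·S₀ − 3·S₁ = [[-6, -6], [2, 2]] = (-2)·[3, -1][1, 1]ᵀ and M₂ = S₁ = [[0, -4], [0, 2]] = (-2)·[2, -1][0, 1]ᵀ, so take a₁ = [3, -1], b₁ = [1, 1], a₂ = [2, -1], b₂ = [0, 1].
Each slice is an integer combination of E₁ = a₁b₁ᵀ and E₂ = a₂b₂ᵀ: S₀ = −E₁ − 3·E₂, S₁ = −2·E₂; reading off coefficients, c₁ = [-1, 0] and c₂ = [-3, -2].
Hence T = [3, -1] ⊗ [1, 1] ⊗ [-1, 0] + [2, -1] ⊗ [0, 1] ⊗ [-3, -2], so rank(T) ≤ 2.
These bounds meet, so rank(T) = 2.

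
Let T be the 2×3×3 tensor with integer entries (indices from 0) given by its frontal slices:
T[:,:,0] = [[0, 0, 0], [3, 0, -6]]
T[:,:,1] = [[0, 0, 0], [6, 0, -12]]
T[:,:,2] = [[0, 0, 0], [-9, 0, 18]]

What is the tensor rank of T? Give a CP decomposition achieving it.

Lower bound: T ≠ 0 (e.g. T[1,0,0] = 3), so rank(T) ≥ 1.
Upper bound: if T = a ⊗ b ⊗ c then every fibre of T is a multiple of the corresponding factor, so read the factors off the fibres through the nonzero entry T[1,0,0] = 3.
The mode-1 fibre T[:,0,0] = [0, 3] gives a = [0, 1] (primitive direction); the mode-2 fibre T[1,:,0] = [3, 0, -6] gives b = [1, 0, -2]; then c[k] = T[1,0,k] / (a[1]·b[0]) = [3, 6, -9] / 1 = [3, 6, -9].
Expanding [0, 1] ⊗ [1, 0, -2] ⊗ [3, 6, -9] reproduces all 18 entries of T, so T = [0, 1] ⊗ [1, 0, -2] ⊗ [3, 6, -9] and rank(T) ≤ 1.
These bounds meet, so rank(T) = 1.

rank(T) = 1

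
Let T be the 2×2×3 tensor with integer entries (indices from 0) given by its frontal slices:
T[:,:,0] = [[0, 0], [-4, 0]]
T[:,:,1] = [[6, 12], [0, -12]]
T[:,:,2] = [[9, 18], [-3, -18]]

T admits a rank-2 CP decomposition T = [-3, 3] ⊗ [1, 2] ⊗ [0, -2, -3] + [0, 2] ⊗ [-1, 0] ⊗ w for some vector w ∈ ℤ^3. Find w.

w = [2, -3, -3]

Subtract the known terms from T to get the rank-1 residual R = [0, 2] ⊗ [-1, 0] ⊗ w, so R[i,j,k] = a[i]·b[j]·w[k]. Pick indices with nonzero a[1]·b[0] = (2)·(-1) = -2. Only the fibre through (1,0,·) is needed: R[1,0,:] = T[1,0,:] − Σₗ aₗ[1]bₗ[0]cₗ = [-4, 0, -3] − (3)·(1)·[0, -2, -3] = [-4, 6, 6]. Then w[k] = R[1,0,k] / -2 for each k, giving w = [-4, 6, 6] / -2 = [2, -3, -3].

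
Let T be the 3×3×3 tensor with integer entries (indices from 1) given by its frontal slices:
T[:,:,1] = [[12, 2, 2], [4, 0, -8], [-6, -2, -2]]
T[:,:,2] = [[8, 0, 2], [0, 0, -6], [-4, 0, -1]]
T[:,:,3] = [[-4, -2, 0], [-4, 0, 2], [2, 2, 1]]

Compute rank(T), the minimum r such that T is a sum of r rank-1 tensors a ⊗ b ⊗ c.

3

Lower bound: the mode-1 unfolding of T (rows indexed by i, columns by (j,k) = (1,1), (1,2), (1,3), (2,1), (2,2), (2,3), (3,1), (3,2), (3,3)) is [[12, 8, -4, 2, 0, -2, 2, 2, 0], [4, 0, -4, 0, 0, 0, -8, -6, 2], [-6, -4, 2, -2, 0, 2, -2, -1, 1]].
There the 3×3 minor on rows i ∈ {1, 2, 3}, columns (j,k) ∈ {(1,1), (1,2), (2,1)} is det [[12, 8, 2], [4, 0, 0], [-6, -4, -2]] = 32 ≠ 0, so this unfolding has rank ≥ 3; CP rank is at least every unfolding rank, so rank(T) ≥ 3. (This is only a lower bound: in general the CP rank may exceed every unfolding rank, so we still need to exhibit 3 rank-1 terms summing to T.)
Upper bound: T is a sum of 3 rank-1 terms, T = [1, 0, -1] ⊗ [0, 1, 1] ⊗ [2, 0, -2] + [2, -2, -1] ⊗ [1, 0, 1] ⊗ [2, 2, 0] + [2, 2, -1] ⊗ [2, 0, -1] ⊗ [2, 1, -1] (one valid choice — decompositions are not unique — normalised so each a, b is primitive with positive first nonzero entry; check it by expanding all entries), so rank(T) ≤ 3.
These bounds meet, so rank(T) = 3.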